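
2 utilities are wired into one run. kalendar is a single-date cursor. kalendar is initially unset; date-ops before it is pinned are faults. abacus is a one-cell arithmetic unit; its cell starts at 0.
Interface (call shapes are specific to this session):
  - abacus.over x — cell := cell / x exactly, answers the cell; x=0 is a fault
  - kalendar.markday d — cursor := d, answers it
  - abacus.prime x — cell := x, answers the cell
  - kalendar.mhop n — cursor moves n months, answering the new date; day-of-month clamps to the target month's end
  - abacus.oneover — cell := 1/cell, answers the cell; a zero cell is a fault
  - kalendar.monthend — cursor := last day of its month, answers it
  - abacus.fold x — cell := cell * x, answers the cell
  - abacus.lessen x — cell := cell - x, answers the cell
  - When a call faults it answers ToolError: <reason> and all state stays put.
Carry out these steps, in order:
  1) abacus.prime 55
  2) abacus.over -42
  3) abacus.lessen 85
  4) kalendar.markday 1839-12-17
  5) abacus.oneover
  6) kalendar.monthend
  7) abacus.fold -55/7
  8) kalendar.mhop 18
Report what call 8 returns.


→ abacus.prime(x: 55)
← 55
→ abacus.over(x: -42)
← -55/42
→ abacus.lessen(x: 85)
← -3625/42
→ kalendar.markday(d: 1839-12-17)
← 1839-12-17
→ abacus.oneover()
← -42/3625
→ kalendar.monthend()
← 1839-12-31
→ abacus.fold(x: -55/7)
← 66/725
→ kalendar.mhop(n: 18)
← 1841-06-30

Answer: 1841-06-30


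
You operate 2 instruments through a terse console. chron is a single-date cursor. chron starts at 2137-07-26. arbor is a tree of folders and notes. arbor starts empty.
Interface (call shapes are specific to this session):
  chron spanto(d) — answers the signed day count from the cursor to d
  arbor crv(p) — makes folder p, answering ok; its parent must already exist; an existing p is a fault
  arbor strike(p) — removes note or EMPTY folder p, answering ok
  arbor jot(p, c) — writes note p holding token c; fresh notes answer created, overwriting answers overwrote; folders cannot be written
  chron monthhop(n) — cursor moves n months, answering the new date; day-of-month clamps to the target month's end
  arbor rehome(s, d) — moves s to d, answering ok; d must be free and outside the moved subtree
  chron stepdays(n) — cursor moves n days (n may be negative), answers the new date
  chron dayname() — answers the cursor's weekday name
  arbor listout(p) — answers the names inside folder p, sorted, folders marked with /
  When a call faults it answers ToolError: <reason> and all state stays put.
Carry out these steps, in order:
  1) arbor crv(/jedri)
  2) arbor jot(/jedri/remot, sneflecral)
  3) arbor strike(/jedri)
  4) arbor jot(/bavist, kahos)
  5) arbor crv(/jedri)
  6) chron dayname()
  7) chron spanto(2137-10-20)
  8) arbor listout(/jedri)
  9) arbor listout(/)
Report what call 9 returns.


Answer: [bavist, jedri/]

Derivation:
;; 1. arbor crv(p=/jedri) : ok
;; 2. arbor jot(p=/jedri/remot, c=sneflecral) : created
;; 3. arbor strike(p=/jedri) : ToolError: not empty
;; 4. arbor jot(p=/bavist, c=kahos) : created
;; 5. arbor crv(p=/jedri) : ToolError: exists
;; 6. chron dayname() : Friday
;; 7. chron spanto(d=2137-10-20) : 86
;; 8. arbor listout(p=/jedri) : [remot]
;; 9. arbor listout(p=/) : [bavist, jedri/]


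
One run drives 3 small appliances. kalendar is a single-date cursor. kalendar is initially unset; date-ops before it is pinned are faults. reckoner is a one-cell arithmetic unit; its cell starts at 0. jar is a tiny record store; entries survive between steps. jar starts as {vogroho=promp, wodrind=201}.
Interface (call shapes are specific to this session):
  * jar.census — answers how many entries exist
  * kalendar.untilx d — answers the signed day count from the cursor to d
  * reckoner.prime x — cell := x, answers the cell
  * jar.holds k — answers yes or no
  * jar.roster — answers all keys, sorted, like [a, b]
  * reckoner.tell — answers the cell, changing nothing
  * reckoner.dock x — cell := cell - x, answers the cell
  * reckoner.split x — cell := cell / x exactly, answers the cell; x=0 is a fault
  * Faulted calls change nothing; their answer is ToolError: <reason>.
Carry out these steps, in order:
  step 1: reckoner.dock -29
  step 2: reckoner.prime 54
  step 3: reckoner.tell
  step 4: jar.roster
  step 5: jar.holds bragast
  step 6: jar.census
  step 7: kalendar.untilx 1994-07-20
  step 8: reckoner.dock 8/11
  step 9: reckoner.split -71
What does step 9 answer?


Answer: -586/781

Derivation:
~$ reckoner.dock x='-29'
  29
~$ reckoner.prime x='54'
  54
~$ reckoner.tell
  54
~$ jar.roster
  [vogroho, wodrind]
~$ jar.holds k='bragast'
  no
~$ jar.census
  2
~$ kalendar.untilx d='1994-07-20'
  ToolError: no date set
~$ reckoner.dock x='8/11'
  586/11
~$ reckoner.split x='-71'
  -586/781


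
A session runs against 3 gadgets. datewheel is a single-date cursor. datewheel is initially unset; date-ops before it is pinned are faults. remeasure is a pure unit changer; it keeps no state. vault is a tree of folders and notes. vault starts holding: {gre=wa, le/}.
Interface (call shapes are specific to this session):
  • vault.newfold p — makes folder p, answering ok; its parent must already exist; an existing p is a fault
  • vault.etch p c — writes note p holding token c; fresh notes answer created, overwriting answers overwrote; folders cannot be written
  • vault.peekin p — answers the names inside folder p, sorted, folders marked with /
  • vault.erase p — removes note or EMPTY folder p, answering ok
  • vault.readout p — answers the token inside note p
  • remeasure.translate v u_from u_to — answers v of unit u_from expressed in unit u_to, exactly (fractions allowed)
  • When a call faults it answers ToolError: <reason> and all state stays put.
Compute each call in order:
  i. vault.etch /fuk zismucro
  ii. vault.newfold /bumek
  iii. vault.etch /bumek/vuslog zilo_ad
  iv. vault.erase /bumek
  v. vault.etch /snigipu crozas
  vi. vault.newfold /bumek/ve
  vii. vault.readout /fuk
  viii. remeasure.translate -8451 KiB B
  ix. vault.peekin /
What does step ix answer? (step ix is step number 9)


Answer: [bumek/, fuk, gre, le/, snigipu]

Derivation:
% 1. etch(p=/fuk, c=zismucro) : created
% 2. newfold(p=/bumek) : ok
% 3. etch(p=/bumek/vuslog, c=zilo_ad) : created
% 4. erase(p=/bumek) : ToolError: not empty
% 5. etch(p=/snigipu, c=crozas) : created
% 6. newfold(p=/bumek/ve) : ok
% 7. readout(p=/fuk) : zismucro
% 8. translate(v=-8451, u_from=KiB, u_to=B) : -8653824
% 9. peekin(p=/) : [bumek/, fuk, gre, le/, snigipu]


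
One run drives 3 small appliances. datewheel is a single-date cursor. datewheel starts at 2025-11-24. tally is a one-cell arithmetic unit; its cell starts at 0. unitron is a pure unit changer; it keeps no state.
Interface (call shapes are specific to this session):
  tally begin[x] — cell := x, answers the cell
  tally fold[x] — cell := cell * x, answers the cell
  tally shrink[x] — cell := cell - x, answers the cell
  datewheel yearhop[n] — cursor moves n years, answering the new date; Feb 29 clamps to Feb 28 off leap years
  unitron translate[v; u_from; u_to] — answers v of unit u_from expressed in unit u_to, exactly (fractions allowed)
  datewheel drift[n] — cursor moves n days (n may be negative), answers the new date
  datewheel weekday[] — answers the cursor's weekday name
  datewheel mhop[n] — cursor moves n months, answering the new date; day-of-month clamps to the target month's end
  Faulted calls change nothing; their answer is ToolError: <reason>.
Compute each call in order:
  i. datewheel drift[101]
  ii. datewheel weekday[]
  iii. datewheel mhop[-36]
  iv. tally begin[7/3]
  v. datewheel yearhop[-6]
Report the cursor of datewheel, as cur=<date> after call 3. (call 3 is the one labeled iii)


[in] datewheel drift n: 101
:: 2026-03-05
[in] datewheel weekday
:: Thursday
[in] datewheel mhop n: -36
:: 2023-03-05
[in] tally begin x: 7/3
:: 7/3
[in] datewheel yearhop n: -6
:: 2017-03-05

Answer: cur=2023-03-05


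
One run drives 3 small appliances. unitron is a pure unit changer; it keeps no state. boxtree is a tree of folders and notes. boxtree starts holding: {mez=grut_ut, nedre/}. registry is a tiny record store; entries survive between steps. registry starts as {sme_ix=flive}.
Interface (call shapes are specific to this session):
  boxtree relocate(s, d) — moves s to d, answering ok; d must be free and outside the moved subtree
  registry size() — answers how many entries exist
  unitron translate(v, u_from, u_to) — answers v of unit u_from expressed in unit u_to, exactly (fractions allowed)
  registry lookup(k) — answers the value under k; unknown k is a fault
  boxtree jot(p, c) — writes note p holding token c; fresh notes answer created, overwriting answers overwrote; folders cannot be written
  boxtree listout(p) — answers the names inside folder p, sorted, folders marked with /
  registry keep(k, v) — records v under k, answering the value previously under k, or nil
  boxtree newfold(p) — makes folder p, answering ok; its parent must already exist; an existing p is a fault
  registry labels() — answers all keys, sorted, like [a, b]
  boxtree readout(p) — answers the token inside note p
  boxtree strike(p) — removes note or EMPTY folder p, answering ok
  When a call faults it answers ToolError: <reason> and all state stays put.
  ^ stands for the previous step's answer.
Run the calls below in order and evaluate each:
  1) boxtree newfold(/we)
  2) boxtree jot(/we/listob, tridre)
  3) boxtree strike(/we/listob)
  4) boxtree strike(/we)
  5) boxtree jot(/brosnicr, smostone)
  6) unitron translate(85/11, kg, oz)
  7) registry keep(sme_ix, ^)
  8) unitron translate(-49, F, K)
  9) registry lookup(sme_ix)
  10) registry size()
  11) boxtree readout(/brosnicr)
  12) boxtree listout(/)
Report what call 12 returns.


Answer: [brosnicr, mez, nedre/]

Derivation:
>> boxtree newfold(p=/we)
<< ok
>> boxtree jot(p=/we/listob, c=tridre)
<< created
>> boxtree strike(p=/we/listob)
<< ok
>> boxtree strike(p=/we)
<< ok
>> boxtree jot(p=/brosnicr, c=smostone)
<< created
>> unitron translate(v=85/11, u_from=kg, u_to=oz)
<< 136000000000/498951607
>> registry keep(k=sme_ix, v=^)
<< flive
>> unitron translate(v=-49, u_from=F, u_to=K)
<< 4563/20
>> registry lookup(k=sme_ix)
<< 136000000000/498951607
>> registry size()
<< 1
>> boxtree readout(p=/brosnicr)
<< smostone
>> boxtree listout(p=/)
<< [brosnicr, mez, nedre/]


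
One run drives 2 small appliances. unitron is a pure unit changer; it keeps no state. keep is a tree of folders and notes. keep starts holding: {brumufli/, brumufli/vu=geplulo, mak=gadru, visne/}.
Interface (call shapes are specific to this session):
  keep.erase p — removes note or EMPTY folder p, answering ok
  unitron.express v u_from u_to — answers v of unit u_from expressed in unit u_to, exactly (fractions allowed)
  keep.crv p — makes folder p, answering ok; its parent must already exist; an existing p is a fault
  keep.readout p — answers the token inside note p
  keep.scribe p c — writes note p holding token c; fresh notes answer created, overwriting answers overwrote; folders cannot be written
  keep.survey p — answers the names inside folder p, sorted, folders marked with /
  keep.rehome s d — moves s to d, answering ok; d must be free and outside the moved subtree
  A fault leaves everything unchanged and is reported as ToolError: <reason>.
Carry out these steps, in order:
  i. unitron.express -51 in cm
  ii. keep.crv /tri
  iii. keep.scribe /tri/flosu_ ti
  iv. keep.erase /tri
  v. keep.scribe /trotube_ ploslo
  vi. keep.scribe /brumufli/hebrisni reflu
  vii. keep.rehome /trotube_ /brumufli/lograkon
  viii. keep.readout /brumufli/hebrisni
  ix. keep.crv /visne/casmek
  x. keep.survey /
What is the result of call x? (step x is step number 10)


Answer: [brumufli/, mak, tri/, visne/]

Derivation:
CALL unitron.express[v→-51; u_from→in; u_to→cm]
RET  -6477/50
CALL keep.crv[p→/tri]
RET  ok
CALL keep.scribe[p→/tri/flosu_; c→ti]
RET  created
CALL keep.erase[p→/tri]
RET  ToolError: not empty
CALL keep.scribe[p→/trotube_; c→ploslo]
RET  created
CALL keep.scribe[p→/brumufli/hebrisni; c→reflu]
RET  created
CALL keep.rehome[s→/trotube_; d→/brumufli/lograkon]
RET  ok
CALL keep.readout[p→/brumufli/hebrisni]
RET  reflu
CALL keep.crv[p→/visne/casmek]
RET  ok
CALL keep.survey[p→/]
RET  [brumufli/, mak, tri/, visne/]


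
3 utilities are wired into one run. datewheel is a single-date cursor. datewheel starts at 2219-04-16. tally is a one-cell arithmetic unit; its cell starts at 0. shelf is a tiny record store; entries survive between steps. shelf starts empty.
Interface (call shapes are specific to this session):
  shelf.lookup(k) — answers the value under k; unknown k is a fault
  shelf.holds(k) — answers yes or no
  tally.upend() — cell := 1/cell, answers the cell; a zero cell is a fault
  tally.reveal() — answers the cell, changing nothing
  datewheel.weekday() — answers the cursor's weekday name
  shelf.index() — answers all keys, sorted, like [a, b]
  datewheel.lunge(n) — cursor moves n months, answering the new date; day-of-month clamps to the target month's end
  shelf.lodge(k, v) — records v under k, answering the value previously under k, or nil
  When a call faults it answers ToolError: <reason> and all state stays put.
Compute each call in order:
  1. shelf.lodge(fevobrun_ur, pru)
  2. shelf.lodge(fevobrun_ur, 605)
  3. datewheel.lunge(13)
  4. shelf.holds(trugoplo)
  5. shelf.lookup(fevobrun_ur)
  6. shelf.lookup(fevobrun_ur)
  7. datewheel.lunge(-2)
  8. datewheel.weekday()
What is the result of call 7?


~$ shelf.lodge k='fevobrun_ur' v='pru'
= nil
~$ shelf.lodge k='fevobrun_ur' v='605'
= pru
~$ datewheel.lunge n='13'
= 2220-05-16
~$ shelf.holds k='trugoplo'
= no
~$ shelf.lookup k='fevobrun_ur'
= 605
~$ shelf.lookup k='fevobrun_ur'
= 605
~$ datewheel.lunge n='-2'
= 2220-03-16
~$ datewheel.weekday
= Thursday

Answer: 2220-03-16


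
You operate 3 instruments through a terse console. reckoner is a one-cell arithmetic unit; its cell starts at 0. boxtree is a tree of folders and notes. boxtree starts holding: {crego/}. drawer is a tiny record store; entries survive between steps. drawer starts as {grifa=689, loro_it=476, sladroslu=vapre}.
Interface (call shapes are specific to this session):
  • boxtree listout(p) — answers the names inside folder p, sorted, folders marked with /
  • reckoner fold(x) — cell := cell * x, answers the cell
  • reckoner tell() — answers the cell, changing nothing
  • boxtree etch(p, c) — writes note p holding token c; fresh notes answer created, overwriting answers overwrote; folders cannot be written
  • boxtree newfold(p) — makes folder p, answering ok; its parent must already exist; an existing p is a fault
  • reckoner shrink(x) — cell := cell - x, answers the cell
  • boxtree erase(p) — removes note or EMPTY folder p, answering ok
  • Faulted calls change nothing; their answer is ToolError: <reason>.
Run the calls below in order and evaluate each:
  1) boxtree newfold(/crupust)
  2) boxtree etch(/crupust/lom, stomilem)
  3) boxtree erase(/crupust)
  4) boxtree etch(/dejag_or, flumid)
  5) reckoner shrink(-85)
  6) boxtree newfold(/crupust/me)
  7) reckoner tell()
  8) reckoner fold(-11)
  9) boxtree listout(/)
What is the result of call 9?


CALL boxtree newfold[/crupust]
RET  ok
CALL boxtree etch[/crupust/lom; stomilem]
RET  created
CALL boxtree erase[/crupust]
RET  ToolError: not empty
CALL boxtree etch[/dejag_or; flumid]
RET  created
CALL reckoner shrink[-85]
RET  85
CALL boxtree newfold[/crupust/me]
RET  ok
CALL reckoner tell[]
RET  85
CALL reckoner fold[-11]
RET  -935
CALL boxtree listout[/]
RET  [crego/, crupust/, dejag_or]

Answer: [crego/, crupust/, dejag_or]


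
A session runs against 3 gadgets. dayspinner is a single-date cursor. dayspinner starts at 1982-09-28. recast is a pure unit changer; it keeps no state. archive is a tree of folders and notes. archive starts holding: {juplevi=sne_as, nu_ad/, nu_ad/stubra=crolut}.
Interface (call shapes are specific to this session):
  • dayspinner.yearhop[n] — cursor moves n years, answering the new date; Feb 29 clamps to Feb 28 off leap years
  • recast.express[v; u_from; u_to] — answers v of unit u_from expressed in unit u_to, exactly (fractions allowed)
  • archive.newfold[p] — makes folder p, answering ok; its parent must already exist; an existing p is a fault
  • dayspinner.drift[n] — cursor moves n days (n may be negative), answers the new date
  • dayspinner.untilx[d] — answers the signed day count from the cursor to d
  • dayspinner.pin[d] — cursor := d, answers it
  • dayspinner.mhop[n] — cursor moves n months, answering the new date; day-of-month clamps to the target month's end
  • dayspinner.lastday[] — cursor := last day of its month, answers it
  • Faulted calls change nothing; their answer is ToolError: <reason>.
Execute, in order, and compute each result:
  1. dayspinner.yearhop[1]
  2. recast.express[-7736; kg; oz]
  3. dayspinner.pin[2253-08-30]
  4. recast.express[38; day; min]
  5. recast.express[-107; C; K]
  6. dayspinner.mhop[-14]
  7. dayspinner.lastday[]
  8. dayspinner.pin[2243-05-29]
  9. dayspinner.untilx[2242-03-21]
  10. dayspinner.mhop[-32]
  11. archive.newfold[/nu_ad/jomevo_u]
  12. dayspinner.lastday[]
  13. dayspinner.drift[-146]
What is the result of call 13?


Answer: 2240-05-07

Derivation:
> dayspinner.yearhop n=1
:: 1983-09-28
> recast.express v=-7736 u_from=kg u_to=oz
:: -12377600000000/45359237
> dayspinner.pin d=2253-08-30
:: 2253-08-30
> recast.express v=38 u_from=day u_to=min
:: 54720
> recast.express v=-107 u_from=C u_to=K
:: 3323/20
> dayspinner.mhop n=-14
:: 2252-06-30
> dayspinner.lastday
:: 2252-06-30
> dayspinner.pin d=2243-05-29
:: 2243-05-29
> dayspinner.untilx d=2242-03-21
:: -434
> dayspinner.mhop n=-32
:: 2240-09-29
> archive.newfold p=/nu_ad/jomevo_u
:: ok
> dayspinner.lastday
:: 2240-09-30
> dayspinner.drift n=-146
:: 2240-05-07


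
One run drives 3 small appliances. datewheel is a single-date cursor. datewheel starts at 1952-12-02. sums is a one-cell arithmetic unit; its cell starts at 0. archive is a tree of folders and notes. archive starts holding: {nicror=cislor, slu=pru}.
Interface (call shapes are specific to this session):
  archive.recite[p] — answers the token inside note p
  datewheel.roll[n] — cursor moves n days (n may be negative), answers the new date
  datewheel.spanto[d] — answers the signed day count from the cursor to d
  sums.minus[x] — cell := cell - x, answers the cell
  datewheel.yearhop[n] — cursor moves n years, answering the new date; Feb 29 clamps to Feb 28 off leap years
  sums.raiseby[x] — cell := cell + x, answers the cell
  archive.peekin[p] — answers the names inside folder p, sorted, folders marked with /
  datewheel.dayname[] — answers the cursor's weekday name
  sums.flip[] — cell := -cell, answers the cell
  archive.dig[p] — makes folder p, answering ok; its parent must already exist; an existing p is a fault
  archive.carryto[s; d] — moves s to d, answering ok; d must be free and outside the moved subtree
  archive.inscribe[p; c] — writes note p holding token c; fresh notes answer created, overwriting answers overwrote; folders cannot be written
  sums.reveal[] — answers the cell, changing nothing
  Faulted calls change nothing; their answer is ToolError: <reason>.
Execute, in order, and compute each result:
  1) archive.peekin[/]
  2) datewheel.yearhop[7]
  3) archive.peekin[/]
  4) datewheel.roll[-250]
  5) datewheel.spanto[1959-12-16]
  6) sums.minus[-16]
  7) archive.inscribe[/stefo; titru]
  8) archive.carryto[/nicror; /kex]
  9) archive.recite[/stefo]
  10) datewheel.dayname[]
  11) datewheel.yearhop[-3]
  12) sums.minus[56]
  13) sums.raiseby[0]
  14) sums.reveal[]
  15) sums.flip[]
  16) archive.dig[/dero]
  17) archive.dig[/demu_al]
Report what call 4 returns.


>> archive.peekin(/)
<< [nicror, slu]
>> datewheel.yearhop(7)
<< 1959-12-02
>> archive.peekin(/)
<< [nicror, slu]
>> datewheel.roll(-250)
<< 1959-03-27
>> datewheel.spanto(1959-12-16)
<< 264
>> sums.minus(-16)
<< 16
>> archive.inscribe(/stefo, titru)
<< created
>> archive.carryto(/nicror, /kex)
<< ok
>> archive.recite(/stefo)
<< titru
>> datewheel.dayname()
<< Friday
>> datewheel.yearhop(-3)
<< 1956-03-27
>> sums.minus(56)
<< -40
>> sums.raiseby(0)
<< -40
>> sums.reveal()
<< -40
>> sums.flip()
<< 40
>> archive.dig(/dero)
<< ok
>> archive.dig(/demu_al)
<< ok

Answer: 1959-03-27


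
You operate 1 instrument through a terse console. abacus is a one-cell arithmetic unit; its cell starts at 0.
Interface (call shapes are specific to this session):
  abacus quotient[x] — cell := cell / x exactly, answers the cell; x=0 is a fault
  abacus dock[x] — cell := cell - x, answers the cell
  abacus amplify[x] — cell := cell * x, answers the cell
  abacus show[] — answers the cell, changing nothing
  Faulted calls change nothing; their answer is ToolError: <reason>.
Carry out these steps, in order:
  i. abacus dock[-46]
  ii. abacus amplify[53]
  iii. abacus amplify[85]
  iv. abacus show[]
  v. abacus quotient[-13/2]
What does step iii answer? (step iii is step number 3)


Answer: 207230

Derivation:
-> abacus dock(-46)
<- 46
-> abacus amplify(53)
<- 2438
-> abacus amplify(85)
<- 207230
-> abacus show()
<- 207230
-> abacus quotient(-13/2)
<- -414460/13


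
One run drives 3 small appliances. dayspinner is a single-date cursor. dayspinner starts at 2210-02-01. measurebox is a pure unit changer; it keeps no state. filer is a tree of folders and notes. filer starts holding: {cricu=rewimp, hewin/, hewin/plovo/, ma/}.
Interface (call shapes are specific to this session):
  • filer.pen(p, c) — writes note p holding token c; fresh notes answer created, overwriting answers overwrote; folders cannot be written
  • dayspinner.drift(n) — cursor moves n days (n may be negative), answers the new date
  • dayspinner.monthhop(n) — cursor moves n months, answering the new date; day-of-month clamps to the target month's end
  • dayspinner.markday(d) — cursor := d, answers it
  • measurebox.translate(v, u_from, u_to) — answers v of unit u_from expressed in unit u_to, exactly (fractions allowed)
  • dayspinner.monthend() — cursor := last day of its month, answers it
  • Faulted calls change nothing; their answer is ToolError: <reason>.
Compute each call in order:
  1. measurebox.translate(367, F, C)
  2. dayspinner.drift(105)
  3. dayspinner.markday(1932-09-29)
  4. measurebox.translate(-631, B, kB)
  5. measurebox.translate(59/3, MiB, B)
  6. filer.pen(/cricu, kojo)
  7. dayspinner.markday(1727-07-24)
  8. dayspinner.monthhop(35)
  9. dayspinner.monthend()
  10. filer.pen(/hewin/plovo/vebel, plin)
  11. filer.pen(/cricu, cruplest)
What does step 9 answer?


Answer: 1730-06-30

Derivation:
==> translate(v='367', u_from='F', u_to='C')
<== 1675/9
==> drift(n='105')
<== 2210-05-17
==> markday(d='1932-09-29')
<== 1932-09-29
==> translate(v='-631', u_from='B', u_to='kB')
<== -631/1000
==> translate(v='59/3', u_from='MiB', u_to='B')
<== 61865984/3
==> pen(p='/cricu', c='kojo')
<== overwrote
==> markday(d='1727-07-24')
<== 1727-07-24
==> monthhop(n='35')
<== 1730-06-24
==> monthend()
<== 1730-06-30
==> pen(p='/hewin/plovo/vebel', c='plin')
<== created
==> pen(p='/cricu', c='cruplest')
<== overwrote


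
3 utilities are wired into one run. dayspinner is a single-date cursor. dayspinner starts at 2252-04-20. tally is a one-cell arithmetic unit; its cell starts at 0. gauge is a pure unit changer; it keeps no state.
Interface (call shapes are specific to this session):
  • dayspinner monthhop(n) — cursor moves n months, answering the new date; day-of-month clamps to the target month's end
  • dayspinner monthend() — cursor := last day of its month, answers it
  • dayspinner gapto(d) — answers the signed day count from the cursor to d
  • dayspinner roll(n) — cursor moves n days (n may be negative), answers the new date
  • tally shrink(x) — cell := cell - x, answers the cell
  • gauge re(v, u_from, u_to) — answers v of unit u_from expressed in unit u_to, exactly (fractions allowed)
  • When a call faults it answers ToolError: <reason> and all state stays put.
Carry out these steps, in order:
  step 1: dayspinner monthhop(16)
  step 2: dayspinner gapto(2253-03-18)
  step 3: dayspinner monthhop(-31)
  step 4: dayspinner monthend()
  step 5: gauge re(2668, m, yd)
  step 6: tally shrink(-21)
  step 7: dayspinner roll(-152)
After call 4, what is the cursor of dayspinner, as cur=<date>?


Answer: cur=2251-01-31

Derivation:
Step: dayspinner monthhop[n: 16]
Result: 2253-08-20
Step: dayspinner gapto[d: 2253-03-18]
Result: -155
Step: dayspinner monthhop[n: -31]
Result: 2251-01-20
Step: dayspinner monthend[]
Result: 2251-01-31
Step: gauge re[v: 2668; u_from: m; u_to: yd]
Result: 3335000/1143
Step: tally shrink[x: -21]
Result: 21
Step: dayspinner roll[n: -152]
Result: 2250-09-01


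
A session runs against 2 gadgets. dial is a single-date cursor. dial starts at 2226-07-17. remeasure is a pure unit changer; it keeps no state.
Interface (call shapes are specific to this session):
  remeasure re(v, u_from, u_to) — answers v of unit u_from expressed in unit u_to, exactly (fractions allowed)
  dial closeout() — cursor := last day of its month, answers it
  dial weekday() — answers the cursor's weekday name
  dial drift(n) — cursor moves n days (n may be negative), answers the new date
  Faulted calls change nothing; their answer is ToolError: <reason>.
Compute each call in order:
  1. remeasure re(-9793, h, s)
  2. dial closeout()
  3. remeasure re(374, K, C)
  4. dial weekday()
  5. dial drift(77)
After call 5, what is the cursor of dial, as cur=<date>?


Answer: cur=2226-10-16

Derivation:
-- 1. remeasure re(v='-9793', u_from='h', u_to='s') => -35254800
-- 2. dial closeout() => 2226-07-31
-- 3. remeasure re(v='374', u_from='K', u_to='C') => 2017/20
-- 4. dial weekday() => Monday
-- 5. dial drift(n='77') => 2226-10-16


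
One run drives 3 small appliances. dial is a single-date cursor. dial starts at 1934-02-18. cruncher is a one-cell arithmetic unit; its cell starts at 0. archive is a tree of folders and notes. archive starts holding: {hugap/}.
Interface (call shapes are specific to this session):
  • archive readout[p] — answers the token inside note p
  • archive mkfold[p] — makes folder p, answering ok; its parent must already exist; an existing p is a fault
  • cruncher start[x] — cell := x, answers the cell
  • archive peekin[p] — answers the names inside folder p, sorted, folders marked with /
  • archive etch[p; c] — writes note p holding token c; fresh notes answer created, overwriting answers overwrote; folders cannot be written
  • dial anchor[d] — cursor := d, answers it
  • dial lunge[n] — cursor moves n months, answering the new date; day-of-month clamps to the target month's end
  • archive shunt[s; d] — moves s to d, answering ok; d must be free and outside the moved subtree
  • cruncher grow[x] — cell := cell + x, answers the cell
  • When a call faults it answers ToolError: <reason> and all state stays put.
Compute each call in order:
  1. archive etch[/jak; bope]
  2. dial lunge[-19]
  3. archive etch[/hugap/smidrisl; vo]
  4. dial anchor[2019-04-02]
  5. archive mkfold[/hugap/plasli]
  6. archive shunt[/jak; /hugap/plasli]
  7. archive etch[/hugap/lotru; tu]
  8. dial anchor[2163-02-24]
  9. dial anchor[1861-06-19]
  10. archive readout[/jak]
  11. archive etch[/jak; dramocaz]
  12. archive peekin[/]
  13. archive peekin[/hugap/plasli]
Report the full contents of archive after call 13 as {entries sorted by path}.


~$ archive etch p=/jak c=bope
[out] created
~$ dial lunge n=-19
[out] 1932-07-18
~$ archive etch p=/hugap/smidrisl c=vo
[out] created
~$ dial anchor d=2019-04-02
[out] 2019-04-02
~$ archive mkfold p=/hugap/plasli
[out] ok
~$ archive shunt s=/jak d=/hugap/plasli
[out] ToolError: exists
~$ archive etch p=/hugap/lotru c=tu
[out] created
~$ dial anchor d=2163-02-24
[out] 2163-02-24
~$ dial anchor d=1861-06-19
[out] 1861-06-19
~$ archive readout p=/jak
[out] bope
~$ archive etch p=/jak c=dramocaz
[out] overwrote
~$ archive peekin p=/
[out] [hugap/, jak]
~$ archive peekin p=/hugap/plasli
[out] []

Answer: {hugap/, hugap/lotru=tu, hugap/plasli/, hugap/smidrisl=vo, jak=dramocaz}


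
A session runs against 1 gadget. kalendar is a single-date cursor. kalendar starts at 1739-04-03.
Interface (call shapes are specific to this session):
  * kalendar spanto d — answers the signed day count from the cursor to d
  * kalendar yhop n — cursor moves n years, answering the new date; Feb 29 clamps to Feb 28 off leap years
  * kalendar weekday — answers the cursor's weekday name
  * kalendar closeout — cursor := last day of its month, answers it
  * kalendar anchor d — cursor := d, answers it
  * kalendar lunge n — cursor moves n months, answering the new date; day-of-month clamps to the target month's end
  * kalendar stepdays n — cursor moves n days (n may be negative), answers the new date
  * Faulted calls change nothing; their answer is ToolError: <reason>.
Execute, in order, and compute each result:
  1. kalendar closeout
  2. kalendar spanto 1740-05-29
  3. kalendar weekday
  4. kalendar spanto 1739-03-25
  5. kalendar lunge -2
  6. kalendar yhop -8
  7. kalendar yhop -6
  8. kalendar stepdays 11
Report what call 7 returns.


·→ kalendar closeout()
·← 1739-04-30
·→ kalendar spanto(1740-05-29)
·← 395
·→ kalendar weekday()
·← Thursday
·→ kalendar spanto(1739-03-25)
·← -36
·→ kalendar lunge(-2)
·← 1739-02-28
·→ kalendar yhop(-8)
·← 1731-02-28
·→ kalendar yhop(-6)
·← 1725-02-28
·→ kalendar stepdays(11)
·← 1725-03-11

Answer: 1725-02-28


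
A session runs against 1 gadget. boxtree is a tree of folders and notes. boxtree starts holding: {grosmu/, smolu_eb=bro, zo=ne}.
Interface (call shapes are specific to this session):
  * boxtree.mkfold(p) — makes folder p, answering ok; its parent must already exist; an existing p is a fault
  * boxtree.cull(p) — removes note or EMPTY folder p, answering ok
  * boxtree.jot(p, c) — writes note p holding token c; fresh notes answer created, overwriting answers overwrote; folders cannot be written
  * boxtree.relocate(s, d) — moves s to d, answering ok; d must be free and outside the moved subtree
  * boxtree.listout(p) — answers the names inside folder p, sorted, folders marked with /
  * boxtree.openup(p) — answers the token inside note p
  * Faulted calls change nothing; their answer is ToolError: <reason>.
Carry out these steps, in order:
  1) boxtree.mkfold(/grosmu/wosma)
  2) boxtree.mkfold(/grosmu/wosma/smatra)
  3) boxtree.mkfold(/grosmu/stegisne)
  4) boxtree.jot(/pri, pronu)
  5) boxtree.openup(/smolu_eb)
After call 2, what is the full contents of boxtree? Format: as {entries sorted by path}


Answer: {grosmu/, grosmu/wosma/, grosmu/wosma/smatra/, smolu_eb=bro, zo=ne}

Derivation:
;; 1. mkfold(/grosmu/wosma) -> ok
;; 2. mkfold(/grosmu/wosma/smatra) -> ok
;; 3. mkfold(/grosmu/stegisne) -> ok
;; 4. jot(/pri, pronu) -> created
;; 5. openup(/smolu_eb) -> bro


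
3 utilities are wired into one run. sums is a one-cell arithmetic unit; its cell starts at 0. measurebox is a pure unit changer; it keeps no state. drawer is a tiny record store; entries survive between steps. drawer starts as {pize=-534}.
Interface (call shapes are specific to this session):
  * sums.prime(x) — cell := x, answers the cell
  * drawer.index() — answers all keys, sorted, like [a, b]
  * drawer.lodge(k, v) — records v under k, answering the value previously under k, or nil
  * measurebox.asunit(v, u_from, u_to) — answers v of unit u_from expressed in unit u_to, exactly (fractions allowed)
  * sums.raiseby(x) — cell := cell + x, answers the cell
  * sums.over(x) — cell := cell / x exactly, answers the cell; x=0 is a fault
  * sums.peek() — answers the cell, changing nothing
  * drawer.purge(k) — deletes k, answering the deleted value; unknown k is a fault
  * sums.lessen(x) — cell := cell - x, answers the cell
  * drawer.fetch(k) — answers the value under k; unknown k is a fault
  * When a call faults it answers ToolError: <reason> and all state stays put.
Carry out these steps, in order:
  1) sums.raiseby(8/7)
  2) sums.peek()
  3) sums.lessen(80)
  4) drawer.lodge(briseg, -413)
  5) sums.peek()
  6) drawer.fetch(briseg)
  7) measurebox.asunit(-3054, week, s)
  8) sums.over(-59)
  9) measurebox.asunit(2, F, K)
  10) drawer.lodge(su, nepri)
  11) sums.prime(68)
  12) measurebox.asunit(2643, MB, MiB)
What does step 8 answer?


Act: sums.raiseby[x='8/7']
Obs: 8/7
Act: sums.peek[]
Obs: 8/7
Act: sums.lessen[x='80']
Obs: -552/7
Act: drawer.lodge[k='briseg'; v='-413']
Obs: nil
Act: sums.peek[]
Obs: -552/7
Act: drawer.fetch[k='briseg']
Obs: -413
Act: measurebox.asunit[v='-3054'; u_from='week'; u_to='s']
Obs: -1847059200
Act: sums.over[x='-59']
Obs: 552/413
Act: measurebox.asunit[v='2'; u_from='F'; u_to='K']
Obs: 15389/60
Act: drawer.lodge[k='su'; v='nepri']
Obs: nil
Act: sums.prime[x='68']
Obs: 68
Act: measurebox.asunit[v='2643'; u_from='MB'; u_to='MiB']
Obs: 41296875/16384

Answer: 552/413


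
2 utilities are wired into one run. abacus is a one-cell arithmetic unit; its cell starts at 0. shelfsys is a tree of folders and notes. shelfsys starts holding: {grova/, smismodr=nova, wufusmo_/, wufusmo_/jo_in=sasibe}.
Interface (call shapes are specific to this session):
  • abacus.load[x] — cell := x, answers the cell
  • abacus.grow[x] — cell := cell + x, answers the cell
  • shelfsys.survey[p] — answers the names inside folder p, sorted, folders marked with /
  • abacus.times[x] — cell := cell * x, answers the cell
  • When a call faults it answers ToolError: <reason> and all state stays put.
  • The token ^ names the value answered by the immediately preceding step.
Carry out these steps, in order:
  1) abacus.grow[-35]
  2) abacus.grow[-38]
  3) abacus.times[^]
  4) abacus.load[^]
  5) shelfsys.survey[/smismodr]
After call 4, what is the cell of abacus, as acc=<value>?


[in] abacus.grow x='-35'
= -35
[in] abacus.grow x='-38'
= -73
[in] abacus.times x='^'
= 5329
[in] abacus.load x='^'
= 5329
[in] shelfsys.survey p='/smismodr'
= ToolError: not a directory

Answer: acc=5329


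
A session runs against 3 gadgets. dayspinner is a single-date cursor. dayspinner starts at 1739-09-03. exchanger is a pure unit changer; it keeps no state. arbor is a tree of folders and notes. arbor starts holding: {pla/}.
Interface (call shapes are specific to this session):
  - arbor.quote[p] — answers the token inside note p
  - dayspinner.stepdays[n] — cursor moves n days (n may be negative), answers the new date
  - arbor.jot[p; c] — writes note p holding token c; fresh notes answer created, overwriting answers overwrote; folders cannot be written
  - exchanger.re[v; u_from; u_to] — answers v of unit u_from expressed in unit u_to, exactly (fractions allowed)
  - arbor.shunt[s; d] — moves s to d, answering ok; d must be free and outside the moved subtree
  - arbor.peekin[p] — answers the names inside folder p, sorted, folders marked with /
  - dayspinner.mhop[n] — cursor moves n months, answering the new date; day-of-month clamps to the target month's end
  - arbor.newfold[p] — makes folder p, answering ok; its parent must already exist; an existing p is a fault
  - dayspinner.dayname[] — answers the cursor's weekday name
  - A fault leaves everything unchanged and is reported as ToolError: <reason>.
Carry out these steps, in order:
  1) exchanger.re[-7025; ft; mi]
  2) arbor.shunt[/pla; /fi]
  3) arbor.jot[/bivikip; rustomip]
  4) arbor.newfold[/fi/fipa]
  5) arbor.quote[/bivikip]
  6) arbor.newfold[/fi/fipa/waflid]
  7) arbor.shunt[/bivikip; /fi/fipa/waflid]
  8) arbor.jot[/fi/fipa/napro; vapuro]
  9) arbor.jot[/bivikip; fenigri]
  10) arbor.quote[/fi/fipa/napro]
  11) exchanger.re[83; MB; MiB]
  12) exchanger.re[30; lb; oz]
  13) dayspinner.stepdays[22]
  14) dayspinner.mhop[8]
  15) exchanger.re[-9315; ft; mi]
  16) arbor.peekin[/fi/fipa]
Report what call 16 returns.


[in] exchanger.re v: -7025 u_from: ft u_to: mi
= -1405/1056
[in] arbor.shunt s: /pla d: /fi
= ok
[in] arbor.jot p: /bivikip c: rustomip
= created
[in] arbor.newfold p: /fi/fipa
= ok
[in] arbor.quote p: /bivikip
= rustomip
[in] arbor.newfold p: /fi/fipa/waflid
= ok
[in] arbor.shunt s: /bivikip d: /fi/fipa/waflid
= ToolError: exists
[in] arbor.jot p: /fi/fipa/napro c: vapuro
= created
[in] arbor.jot p: /bivikip c: fenigri
= overwrote
[in] arbor.quote p: /fi/fipa/napro
= vapuro
[in] exchanger.re v: 83 u_from: MB u_to: MiB
= 1296875/16384
[in] exchanger.re v: 30 u_from: lb u_to: oz
= 480
[in] dayspinner.stepdays n: 22
= 1739-09-25
[in] dayspinner.mhop n: 8
= 1740-05-25
[in] exchanger.re v: -9315 u_from: ft u_to: mi
= -621/352
[in] arbor.peekin p: /fi/fipa
= [napro, waflid/]

Answer: [napro, waflid/]


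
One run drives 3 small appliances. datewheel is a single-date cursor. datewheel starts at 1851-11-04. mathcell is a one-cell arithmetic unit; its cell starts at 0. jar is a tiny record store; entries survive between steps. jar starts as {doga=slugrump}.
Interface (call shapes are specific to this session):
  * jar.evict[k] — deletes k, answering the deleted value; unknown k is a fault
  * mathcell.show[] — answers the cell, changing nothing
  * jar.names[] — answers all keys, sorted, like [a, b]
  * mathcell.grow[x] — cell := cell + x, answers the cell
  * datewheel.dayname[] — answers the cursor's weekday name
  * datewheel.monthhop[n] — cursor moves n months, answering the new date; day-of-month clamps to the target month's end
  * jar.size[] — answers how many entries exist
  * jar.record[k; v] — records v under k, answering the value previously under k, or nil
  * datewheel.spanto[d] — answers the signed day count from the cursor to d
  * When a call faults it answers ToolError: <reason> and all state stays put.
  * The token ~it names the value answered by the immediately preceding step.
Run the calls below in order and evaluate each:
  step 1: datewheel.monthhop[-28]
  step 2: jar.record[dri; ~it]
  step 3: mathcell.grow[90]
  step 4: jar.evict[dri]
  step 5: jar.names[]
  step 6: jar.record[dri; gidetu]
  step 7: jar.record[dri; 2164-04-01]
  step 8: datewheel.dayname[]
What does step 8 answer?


Answer: Wednesday

Derivation:
[in] datewheel.monthhop n: -28
  1849-07-04
[in] jar.record k: dri v: ~it
  nil
[in] mathcell.grow x: 90
  90
[in] jar.evict k: dri
  1849-07-04
[in] jar.names
  [doga]
[in] jar.record k: dri v: gidetu
  nil
[in] jar.record k: dri v: 2164-04-01
  gidetu
[in] datewheel.dayname
  Wednesday


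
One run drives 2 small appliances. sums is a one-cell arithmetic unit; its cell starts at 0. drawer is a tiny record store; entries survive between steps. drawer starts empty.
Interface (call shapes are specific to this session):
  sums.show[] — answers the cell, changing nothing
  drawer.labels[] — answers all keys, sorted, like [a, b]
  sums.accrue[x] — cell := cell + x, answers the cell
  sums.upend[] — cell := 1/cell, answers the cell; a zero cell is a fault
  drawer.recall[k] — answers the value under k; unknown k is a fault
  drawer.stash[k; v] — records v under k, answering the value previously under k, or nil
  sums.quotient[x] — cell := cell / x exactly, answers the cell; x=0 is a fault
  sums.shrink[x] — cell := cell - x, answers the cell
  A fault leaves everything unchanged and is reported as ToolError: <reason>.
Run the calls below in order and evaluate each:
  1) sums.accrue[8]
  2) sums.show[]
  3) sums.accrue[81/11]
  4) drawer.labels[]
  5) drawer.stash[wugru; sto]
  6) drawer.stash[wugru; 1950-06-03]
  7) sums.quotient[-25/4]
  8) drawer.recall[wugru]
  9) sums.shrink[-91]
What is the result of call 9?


Answer: 24349/275

Derivation:
! 1. sums.accrue(8) ~> 8
! 2. sums.show() ~> 8
! 3. sums.accrue(81/11) ~> 169/11
! 4. drawer.labels() ~> []
! 5. drawer.stash(wugru, sto) ~> nil
! 6. drawer.stash(wugru, 1950-06-03) ~> sto
! 7. sums.quotient(-25/4) ~> -676/275
! 8. drawer.recall(wugru) ~> 1950-06-03
! 9. sums.shrink(-91) ~> 24349/275


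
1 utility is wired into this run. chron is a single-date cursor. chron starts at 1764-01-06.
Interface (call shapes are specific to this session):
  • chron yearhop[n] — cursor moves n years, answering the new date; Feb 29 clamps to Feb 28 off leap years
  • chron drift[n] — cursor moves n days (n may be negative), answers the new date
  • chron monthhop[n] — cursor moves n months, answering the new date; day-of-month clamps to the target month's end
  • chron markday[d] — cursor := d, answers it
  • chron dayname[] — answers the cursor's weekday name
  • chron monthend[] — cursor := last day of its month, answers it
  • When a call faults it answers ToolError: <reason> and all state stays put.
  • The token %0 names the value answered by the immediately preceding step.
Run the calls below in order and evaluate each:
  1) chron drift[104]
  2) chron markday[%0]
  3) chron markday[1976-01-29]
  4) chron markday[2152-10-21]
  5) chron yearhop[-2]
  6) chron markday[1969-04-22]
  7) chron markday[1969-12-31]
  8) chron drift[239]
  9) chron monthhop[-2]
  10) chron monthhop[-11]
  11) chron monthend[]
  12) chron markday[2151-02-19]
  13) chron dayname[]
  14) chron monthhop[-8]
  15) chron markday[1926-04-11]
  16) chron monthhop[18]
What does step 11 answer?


Using chron drift with 104, and get 1764-04-19.
I try chron markday with %0: 1764-04-19.
Calling chron markday with 1976-01-29, giving 1976-01-29.
Invoking chron markday with 2152-10-21, yielding 2152-10-21.
I try chron yearhop with -2, — result: 2150-10-21.
Invoking chron markday with 1969-04-22, which returns 1969-04-22.
I use chron markday with 1969-12-31, and get 1969-12-31.
Invoking chron drift with 239, giving 1970-08-27.
I try chron monthhop with -2: 1970-06-27.
I invoke chron monthhop with -11: 1969-07-27.
Invoking chron monthend(): 1969-07-31.
Then chron markday with 2151-02-19, giving 2151-02-19.
I run chron dayname(), which returns Friday.
Next I call chron monthhop with -8, and observe 2150-06-19.
I use chron markday with 1926-04-11, and see 1926-04-11.
Using chron monthhop with 18, → 1927-10-11.

Answer: 1969-07-31
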